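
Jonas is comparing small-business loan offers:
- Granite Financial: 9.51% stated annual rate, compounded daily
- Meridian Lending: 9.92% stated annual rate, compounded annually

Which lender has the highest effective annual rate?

Granite Financial: (1 + 0.0951/365)^365 − 1 = 9.976%
Meridian Lending: compounded annually, EAR = 9.920%
The highest effective annual rate is Granite Financial at 9.976%.

Granite Financial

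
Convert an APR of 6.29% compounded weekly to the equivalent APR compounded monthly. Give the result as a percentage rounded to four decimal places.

6.3027%

EAR = (1 + 0.0629/52)^52 − 1 = 0.064880.
Solve (1 + r/12)^12 = 1.064880: r/12 = 1.064880^(1/12) − 1 = 0.005252, so r = 0.063027 = 6.3027%.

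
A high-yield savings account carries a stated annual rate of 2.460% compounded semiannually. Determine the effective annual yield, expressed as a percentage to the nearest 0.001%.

2.475%

EAR = (1 + 0.02460/2)^2 − 1.
= 1.024751 − 1 = 2.475%.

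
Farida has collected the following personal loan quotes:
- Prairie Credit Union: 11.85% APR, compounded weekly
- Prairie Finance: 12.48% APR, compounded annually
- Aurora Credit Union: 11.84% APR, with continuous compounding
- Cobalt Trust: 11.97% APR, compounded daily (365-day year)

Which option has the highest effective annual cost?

Prairie Credit Union: (1 + 0.1185/52)^52 − 1 = 12.566%
Prairie Finance: compounded annually, EAR = 12.480%
Aurora Credit Union: e^0.1184 − 1 = 12.569%
Cobalt Trust: (1 + 0.1197/365)^365 − 1 = 12.714%
The highest effective annual rate is Cobalt Trust at 12.714%.

Cobalt Trust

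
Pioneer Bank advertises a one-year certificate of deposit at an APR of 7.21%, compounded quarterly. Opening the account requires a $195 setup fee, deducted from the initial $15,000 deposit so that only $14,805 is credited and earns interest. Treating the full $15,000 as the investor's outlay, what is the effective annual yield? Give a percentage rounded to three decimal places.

6.011%

Value after one year: 14,805 × (1 + 0.0721/4)^4 = 14,805 × 1.074073 = $15,901.65.
Effective yield on the $15,000 outlay: 15,901.65 / 15,000 − 1 = 0.060110 = 6.011%.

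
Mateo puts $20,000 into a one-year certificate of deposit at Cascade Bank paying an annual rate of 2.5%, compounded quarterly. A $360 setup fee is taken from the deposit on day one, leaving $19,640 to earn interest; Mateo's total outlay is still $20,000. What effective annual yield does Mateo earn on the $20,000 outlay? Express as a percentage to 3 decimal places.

0.678%

Value after one year: 19,640 × (1 + 0.025/4)^4 = 19,640 × 1.025235 = $20,135.62.
Effective yield on the $20,000 outlay: 20,135.62 / 20,000 − 1 = 0.006781 = 0.678%.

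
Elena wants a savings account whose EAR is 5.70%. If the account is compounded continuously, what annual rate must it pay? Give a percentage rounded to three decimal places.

Continuous: nominal r satisfies e^r − 1 = 0.0570.
r = ln(1 + 0.0570) = ln(1.0570) = 0.055435 = 5.543%.

5.543%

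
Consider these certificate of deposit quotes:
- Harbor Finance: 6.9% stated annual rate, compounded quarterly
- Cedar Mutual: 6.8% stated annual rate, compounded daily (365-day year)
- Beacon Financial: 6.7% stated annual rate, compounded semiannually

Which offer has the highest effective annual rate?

Harbor Finance

Harbor Finance: (1 + 0.069/4)^4 − 1 = 7.081%
Cedar Mutual: (1 + 0.068/365)^365 − 1 = 7.036%
Beacon Financial: (1 + 0.067/2)^2 − 1 = 6.812%
The highest effective annual rate is Harbor Finance at 7.081%.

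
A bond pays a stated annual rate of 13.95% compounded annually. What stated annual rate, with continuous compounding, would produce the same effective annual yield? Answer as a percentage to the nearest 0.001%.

13.059%

Compounded annually, EAR = nominal = 0.139500.
Equivalent continuous rate: r = ln(1 + 0.139500) = 0.130590 = 13.059%.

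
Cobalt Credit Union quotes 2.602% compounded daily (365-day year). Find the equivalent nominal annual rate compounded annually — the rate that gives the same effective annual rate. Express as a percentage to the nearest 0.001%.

2.636%

EAR = (1 + 0.02602/365)^365 − 1 = 0.026361.
Compounded annually, the equivalent nominal rate is the EAR itself: 2.636%.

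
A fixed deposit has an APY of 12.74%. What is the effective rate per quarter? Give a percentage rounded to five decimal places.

3.04324%

The per-quarter rate i satisfies (1 + i)^4 = 1 + 0.1274.
i = 1.1274^(1/4) − 1 = 0.0304324 = 3.04324%.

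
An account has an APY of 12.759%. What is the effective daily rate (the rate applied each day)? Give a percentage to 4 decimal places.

The per-day rate i satisfies (1 + i)^365 = 1 + 0.12759.
i = 1.12759^(1/365) − 1 = 0.0003290 = 0.0329%.

0.0329%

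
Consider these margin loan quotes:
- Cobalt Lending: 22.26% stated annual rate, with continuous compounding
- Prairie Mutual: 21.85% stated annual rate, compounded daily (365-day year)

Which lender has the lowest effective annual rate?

Cobalt Lending: e^0.2226 − 1 = 24.932%
Prairie Mutual: (1 + 0.2185/365)^365 − 1 = 24.413%
The lowest effective annual rate is Prairie Mutual at 24.413%.

Prairie Mutual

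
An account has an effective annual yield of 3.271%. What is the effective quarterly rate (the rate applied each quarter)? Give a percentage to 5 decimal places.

0.80791%

The per-quarter rate i satisfies (1 + i)^4 = 1 + 0.03271.
i = 1.03271^(1/4) − 1 = 0.0080791 = 0.80791%.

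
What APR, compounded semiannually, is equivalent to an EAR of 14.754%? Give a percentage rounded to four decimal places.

14.2466%

(1 + r/2)^2 − 1 = 0.14754, so 1 + r/2 = 1.14754^(1/2).
r/2 = 0.071233, so r = 0.142466 = 14.2466%.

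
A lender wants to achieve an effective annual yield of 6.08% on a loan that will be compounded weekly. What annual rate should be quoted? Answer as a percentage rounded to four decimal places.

5.9057%

(1 + r/52)^52 − 1 = 0.0608, so 1 + r/52 = 1.0608^(1/52).
r/52 = 0.001136, so r = 0.059057 = 5.9057%.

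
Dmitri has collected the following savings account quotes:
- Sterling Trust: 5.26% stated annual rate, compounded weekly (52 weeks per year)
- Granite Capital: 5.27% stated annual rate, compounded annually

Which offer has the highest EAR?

Sterling Trust

Sterling Trust: (1 + 0.0526/52)^52 − 1 = 5.398%
Granite Capital: compounded annually, EAR = 5.270%
The highest effective annual rate is Sterling Trust at 5.398%.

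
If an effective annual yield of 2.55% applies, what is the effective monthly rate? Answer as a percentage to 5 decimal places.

0.21006%

The per-month rate i satisfies (1 + i)^12 = 1 + 0.0255.
i = 1.0255^(1/12) − 1 = 0.0021006 = 0.21006%.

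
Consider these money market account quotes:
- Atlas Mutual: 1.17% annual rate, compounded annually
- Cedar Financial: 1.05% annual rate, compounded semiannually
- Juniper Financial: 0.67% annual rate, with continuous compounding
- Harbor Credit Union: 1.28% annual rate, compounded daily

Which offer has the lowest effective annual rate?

Atlas Mutual: compounded annually, EAR = 1.170%
Cedar Financial: (1 + 0.0105/2)^2 − 1 = 1.053%
Juniper Financial: e^0.0067 − 1 = 0.672%
Harbor Credit Union: (1 + 0.0128/365)^365 − 1 = 1.288%
The lowest effective annual rate is Juniper Financial at 0.672%.

Juniper Financial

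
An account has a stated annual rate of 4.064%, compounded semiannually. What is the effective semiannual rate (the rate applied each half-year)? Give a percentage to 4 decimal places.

2.0320%

With a nominal annual rate compounded semiannually, the periodic rate is the nominal rate divided by 2.
i = 0.04064 / 2 = 0.0203200 = 2.0320%.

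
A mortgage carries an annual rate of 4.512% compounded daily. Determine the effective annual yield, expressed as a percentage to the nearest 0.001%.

4.615%

EAR = (1 + 0.04512/365)^365 − 1.
= (1 + 0.000124)^365 − 1 = 1.046150 − 1 = 4.615%.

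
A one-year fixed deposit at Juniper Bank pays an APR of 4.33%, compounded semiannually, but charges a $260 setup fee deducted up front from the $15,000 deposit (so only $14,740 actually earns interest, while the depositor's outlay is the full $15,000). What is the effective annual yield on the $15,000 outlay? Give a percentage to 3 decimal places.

2.568%

Value after one year: 14,740 × (1 + 0.0433/2)^2 = 14,740 × 1.043769 = $15,385.15.
Effective yield on the $15,000 outlay: 15,385.15 / 15,000 − 1 = 0.025677 = 2.568%.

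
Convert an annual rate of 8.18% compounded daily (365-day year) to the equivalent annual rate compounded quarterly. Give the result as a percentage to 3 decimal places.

EAR = (1 + 0.0818/365)^365 − 1 = 0.085229.
Solve (1 + r/4)^4 = 1.085229: r/4 = 1.085229^(1/4) − 1 = 0.020658, so r = 0.082633 = 8.263%.

8.263%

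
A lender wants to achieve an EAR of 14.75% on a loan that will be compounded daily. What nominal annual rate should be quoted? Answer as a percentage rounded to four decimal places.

13.7612%

(1 + r/365)^365 − 1 = 0.1475, so 1 + r/365 = 1.1475^(1/365).
r/365 = 0.000377, so r = 0.137612 = 13.7612%.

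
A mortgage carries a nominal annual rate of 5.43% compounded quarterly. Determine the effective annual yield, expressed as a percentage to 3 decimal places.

EAR = (1 + 0.0543/4)^4 − 1.
= 1.055416 − 1 = 5.542%.

5.542%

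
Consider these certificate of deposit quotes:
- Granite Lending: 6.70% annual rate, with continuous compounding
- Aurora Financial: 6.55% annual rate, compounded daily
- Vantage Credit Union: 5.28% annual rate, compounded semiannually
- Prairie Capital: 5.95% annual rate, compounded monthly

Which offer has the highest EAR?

Granite Lending: e^0.0670 − 1 = 6.930%
Aurora Financial: (1 + 0.0655/365)^365 − 1 = 6.769%
Vantage Credit Union: (1 + 0.0528/2)^2 − 1 = 5.350%
Prairie Capital: (1 + 0.0595/12)^12 − 1 = 6.115%
The highest effective annual rate is Granite Lending at 6.930%.

Granite Lending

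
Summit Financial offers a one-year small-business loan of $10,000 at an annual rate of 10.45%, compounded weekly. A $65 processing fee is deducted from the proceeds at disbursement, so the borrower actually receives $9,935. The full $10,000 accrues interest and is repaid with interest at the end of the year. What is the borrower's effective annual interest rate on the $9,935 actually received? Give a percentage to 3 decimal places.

11.730%

Amount owed after one year: 10,000 × (1 + 0.1045/52)^52 = 10,000 × 1.110039 = $11,100.39.
Effective rate on net proceeds: 11,100.39 / 9,935 − 1 = 0.117301 = 11.730%.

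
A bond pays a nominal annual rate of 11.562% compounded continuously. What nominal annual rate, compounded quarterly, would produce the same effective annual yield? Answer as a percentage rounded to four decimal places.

11.7307%

EAR under continuous compounding: e^0.11562 − 1 = 0.122569.
Solve (1 + r/4)^4 = 1.122569: r/4 = 1.122569^(1/4) − 1 = 0.029327, so r = 0.117307 = 11.7307%.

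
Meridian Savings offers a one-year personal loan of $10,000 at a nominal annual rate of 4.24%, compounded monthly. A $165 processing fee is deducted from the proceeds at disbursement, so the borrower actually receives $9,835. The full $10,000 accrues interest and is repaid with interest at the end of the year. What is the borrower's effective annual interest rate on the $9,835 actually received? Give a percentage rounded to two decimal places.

Amount owed after one year: 10,000 × (1 + 0.0424/12)^12 = 10,000 × 1.043234 = $10,432.34.
Effective rate on net proceeds: 10,432.34 / 9,835 − 1 = 0.060736 = 6.07%.

6.07%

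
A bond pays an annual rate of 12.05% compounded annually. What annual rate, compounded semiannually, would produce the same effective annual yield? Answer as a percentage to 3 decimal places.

11.707%

Compounded annually, EAR = nominal = 0.120500.
Solve (1 + r/2)^2 = 1.120500: r/2 = 1.120500^(1/2) − 1 = 0.058537, so r = 0.117073 = 11.707%.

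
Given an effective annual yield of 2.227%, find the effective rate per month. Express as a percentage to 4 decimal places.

0.1837%

The per-month rate i satisfies (1 + i)^12 = 1 + 0.02227.
i = 1.02227^(1/12) − 1 = 0.0018372 = 0.1837%.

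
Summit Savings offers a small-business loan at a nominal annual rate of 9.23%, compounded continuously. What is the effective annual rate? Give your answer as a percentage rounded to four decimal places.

With continuous compounding, EAR = e^0.0923 − 1.
e^0.0923 = 1.096694, so EAR = 0.096694 = 9.6694%.

9.6694%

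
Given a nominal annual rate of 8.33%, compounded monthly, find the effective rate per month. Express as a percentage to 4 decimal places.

0.6942%

With a nominal annual rate compounded monthly, the periodic rate is the nominal rate divided by 12.
i = 0.0833 / 12 = 0.0069417 = 0.6942%.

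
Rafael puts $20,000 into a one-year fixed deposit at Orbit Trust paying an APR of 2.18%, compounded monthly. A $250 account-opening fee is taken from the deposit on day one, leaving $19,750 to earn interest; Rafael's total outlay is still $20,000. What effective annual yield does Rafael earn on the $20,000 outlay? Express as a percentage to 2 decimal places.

0.92%

Value after one year: 19,750 × (1 + 0.0218/12)^12 = 19,750 × 1.022019 = $20,184.88.
Effective yield on the $20,000 outlay: 20,184.88 / 20,000 − 1 = 0.009244 = 0.92%.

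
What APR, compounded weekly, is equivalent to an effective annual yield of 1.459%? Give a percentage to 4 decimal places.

1.4487%

(1 + r/52)^52 − 1 = 0.01459, so 1 + r/52 = 1.01459^(1/52).
r/52 = 0.000279, so r = 0.014487 = 1.4487%.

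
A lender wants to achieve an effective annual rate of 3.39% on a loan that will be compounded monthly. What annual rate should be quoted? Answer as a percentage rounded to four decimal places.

(1 + r/12)^12 − 1 = 0.0339, so 1 + r/12 = 1.0339^(1/12).
r/12 = 0.002782, so r = 0.033384 = 3.3384%.

3.3384%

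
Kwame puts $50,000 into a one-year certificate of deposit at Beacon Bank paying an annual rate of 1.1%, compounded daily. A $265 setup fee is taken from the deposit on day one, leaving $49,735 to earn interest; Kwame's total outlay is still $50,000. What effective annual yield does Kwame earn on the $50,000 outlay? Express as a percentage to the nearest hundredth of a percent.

0.57%

Value after one year: 49,735 × (1 + 0.011/365)^365 = 49,735 × 1.011061 = $50,285.10.
Effective yield on the $50,000 outlay: 50,285.10 / 50,000 − 1 = 0.005702 = 0.57%.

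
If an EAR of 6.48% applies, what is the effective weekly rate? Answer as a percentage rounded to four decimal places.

0.1208%

The per-week rate i satisfies (1 + i)^52 = 1 + 0.0648.
i = 1.0648^(1/52) − 1 = 0.0012082 = 0.1208%.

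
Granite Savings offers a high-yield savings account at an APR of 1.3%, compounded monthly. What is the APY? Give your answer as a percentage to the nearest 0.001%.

1.308%

EAR = (1 + 0.013/12)^12 − 1.
= (1 + 0.001083)^12 − 1 = 1.013078 − 1 = 1.308%.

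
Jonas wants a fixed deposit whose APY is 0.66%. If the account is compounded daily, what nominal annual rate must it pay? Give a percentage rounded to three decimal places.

0.658%

(1 + r/365)^365 − 1 = 0.0066, so 1 + r/365 = 1.0066^(1/365).
r/365 = 0.000018, so r = 0.006578 = 0.658%.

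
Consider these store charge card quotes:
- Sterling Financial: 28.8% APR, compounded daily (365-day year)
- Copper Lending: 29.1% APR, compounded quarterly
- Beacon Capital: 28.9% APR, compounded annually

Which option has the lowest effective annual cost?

Beacon Capital

Sterling Financial: (1 + 0.288/365)^365 − 1 = 33.361%
Copper Lending: (1 + 0.291/4)^4 − 1 = 32.432%
Beacon Capital: compounded annually, EAR = 28.900%
The lowest effective annual rate is Beacon Capital at 28.900%.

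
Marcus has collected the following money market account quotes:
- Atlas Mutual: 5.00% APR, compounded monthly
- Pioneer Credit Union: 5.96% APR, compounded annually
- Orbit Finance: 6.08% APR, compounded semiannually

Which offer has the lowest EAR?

Atlas Mutual

Atlas Mutual: (1 + 0.0500/12)^12 − 1 = 5.116%
Pioneer Credit Union: compounded annually, EAR = 5.960%
Orbit Finance: (1 + 0.0608/2)^2 − 1 = 6.172%
The lowest effective annual rate is Atlas Mutual at 5.116%.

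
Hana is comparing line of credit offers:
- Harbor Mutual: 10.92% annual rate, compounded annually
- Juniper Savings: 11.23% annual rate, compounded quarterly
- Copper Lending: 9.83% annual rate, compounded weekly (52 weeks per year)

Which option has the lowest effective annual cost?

Copper Lending

Harbor Mutual: compounded annually, EAR = 10.920%
Juniper Savings: (1 + 0.1123/4)^4 − 1 = 11.712%
Copper Lending: (1 + 0.0983/52)^52 − 1 = 10.319%
The lowest effective annual rate is Copper Lending at 10.319%.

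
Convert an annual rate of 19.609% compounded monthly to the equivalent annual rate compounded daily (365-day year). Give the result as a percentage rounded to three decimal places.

EAR = (1 + 0.19609/12)^12 − 1 = 0.214710.
Solve (1 + r/365)^365 = 1.214710: r/365 = 1.214710^(1/365) − 1 = 0.000533, so r = 0.194557 = 19.456%.

19.456%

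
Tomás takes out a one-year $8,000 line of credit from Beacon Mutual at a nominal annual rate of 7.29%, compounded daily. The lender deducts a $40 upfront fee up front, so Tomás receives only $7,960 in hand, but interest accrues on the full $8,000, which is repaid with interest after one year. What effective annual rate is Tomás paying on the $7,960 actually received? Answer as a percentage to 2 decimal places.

8.10%

Amount owed after one year: 8,000 × (1 + 0.0729/365)^365 = 8,000 × 1.075615 = $8,604.92.
Effective rate on net proceeds: 8,604.92 / 7,960 − 1 = 0.081020 = 8.10%.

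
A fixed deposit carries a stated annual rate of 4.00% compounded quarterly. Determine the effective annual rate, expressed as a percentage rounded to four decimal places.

EAR = (1 + 0.0400/4)^4 − 1.
= 1.040604 − 1 = 4.0604%.

4.0604%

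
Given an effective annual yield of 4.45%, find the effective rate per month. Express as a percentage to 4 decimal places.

0.3635%

The per-month rate i satisfies (1 + i)^12 = 1 + 0.0445.
i = 1.0445^(1/12) − 1 = 0.0036348 = 0.3635%.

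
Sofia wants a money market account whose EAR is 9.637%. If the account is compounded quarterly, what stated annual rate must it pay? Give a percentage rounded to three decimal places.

9.307%

(1 + r/4)^4 − 1 = 0.09637, so 1 + r/4 = 1.09637^(1/4).
r/4 = 0.023268, so r = 0.093071 = 9.307%.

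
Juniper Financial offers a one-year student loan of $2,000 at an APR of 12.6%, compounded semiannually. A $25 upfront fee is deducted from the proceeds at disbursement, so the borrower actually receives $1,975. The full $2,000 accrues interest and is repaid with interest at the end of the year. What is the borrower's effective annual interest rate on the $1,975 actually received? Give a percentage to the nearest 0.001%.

Amount owed after one year: 2,000 × (1 + 0.126/2)^2 = 2,000 × 1.129969 = $2,259.94.
Effective rate on net proceeds: 2,259.94 / 1,975 − 1 = 0.144272 = 14.427%.

14.427%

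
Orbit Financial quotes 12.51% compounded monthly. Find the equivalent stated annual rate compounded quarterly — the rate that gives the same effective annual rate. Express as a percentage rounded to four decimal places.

EAR = (1 + 0.1251/12)^12 − 1 = 0.132528.
Solve (1 + r/4)^4 = 1.132528: r/4 = 1.132528^(1/4) − 1 = 0.031602, so r = 0.126409 = 12.6409%.

12.6409%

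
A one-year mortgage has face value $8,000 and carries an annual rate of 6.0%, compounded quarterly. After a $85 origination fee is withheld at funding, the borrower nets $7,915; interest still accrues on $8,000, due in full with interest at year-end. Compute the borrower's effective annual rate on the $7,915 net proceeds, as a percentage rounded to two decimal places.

7.28%

Amount owed after one year: 8,000 × (1 + 0.060/4)^4 = 8,000 × 1.061364 = $8,490.91.
Effective rate on net proceeds: 8,490.91 / 7,915 − 1 = 0.072762 = 7.28%.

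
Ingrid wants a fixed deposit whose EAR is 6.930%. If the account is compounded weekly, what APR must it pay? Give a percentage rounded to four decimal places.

6.7047%

(1 + r/52)^52 − 1 = 0.06930, so 1 + r/52 = 1.06930^(1/52).
r/52 = 0.001289, so r = 0.067047 = 6.7047%.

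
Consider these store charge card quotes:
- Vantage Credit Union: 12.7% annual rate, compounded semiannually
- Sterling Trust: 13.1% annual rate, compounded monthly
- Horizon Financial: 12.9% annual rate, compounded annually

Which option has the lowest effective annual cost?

Horizon Financial

Vantage Credit Union: (1 + 0.127/2)^2 − 1 = 13.103%
Sterling Trust: (1 + 0.131/12)^12 − 1 = 13.916%
Horizon Financial: compounded annually, EAR = 12.900%
The lowest effective annual rate is Horizon Financial at 12.900%.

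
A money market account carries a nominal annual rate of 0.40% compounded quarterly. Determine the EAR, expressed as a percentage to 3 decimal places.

EAR = (1 + 0.0040/4)^4 − 1.
= 1.004006 − 1 = 0.401%.

0.401%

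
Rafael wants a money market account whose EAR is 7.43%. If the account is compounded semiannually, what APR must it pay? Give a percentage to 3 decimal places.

7.297%

(1 + r/2)^2 − 1 = 0.0743, so 1 + r/2 = 1.0743^(1/2).
r/2 = 0.036484, so r = 0.072969 = 7.297%.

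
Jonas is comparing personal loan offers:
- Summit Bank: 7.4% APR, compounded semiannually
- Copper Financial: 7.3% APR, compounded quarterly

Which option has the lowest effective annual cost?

Copper Financial

Summit Bank: (1 + 0.074/2)^2 − 1 = 7.537%
Copper Financial: (1 + 0.073/4)^4 − 1 = 7.502%
The lowest effective annual rate is Copper Financial at 7.502%.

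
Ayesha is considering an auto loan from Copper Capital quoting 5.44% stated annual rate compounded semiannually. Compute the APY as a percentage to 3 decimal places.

5.514%

EAR = (1 + 0.0544/2)^2 − 1.
= (1 + 0.027200)^2 − 1 = 1.055140 − 1 = 5.514%.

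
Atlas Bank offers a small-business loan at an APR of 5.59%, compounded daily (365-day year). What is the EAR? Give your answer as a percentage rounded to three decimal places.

EAR = (1 + 0.0559/365)^365 − 1.
= (1 + 0.000153)^365 − 1 = 1.057487 − 1 = 5.749%.

5.749%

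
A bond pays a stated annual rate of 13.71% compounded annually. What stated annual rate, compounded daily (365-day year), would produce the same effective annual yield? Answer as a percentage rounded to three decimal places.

Compounded annually, EAR = nominal = 0.137100.
Solve (1 + r/365)^365 = 1.137100: r/365 = 1.137100^(1/365) − 1 = 0.000352, so r = 0.128504 = 12.850%.

12.850%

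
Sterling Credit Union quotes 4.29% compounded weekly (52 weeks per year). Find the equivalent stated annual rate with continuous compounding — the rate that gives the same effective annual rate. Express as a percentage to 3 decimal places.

4.288%

EAR = (1 + 0.0429/52)^52 − 1 = 0.043815.
Equivalent continuous rate: r = ln(1 + 0.043815) = 0.042882 = 4.288%.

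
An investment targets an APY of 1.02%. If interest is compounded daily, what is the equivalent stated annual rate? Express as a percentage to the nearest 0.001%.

(1 + r/365)^365 − 1 = 0.0102, so 1 + r/365 = 1.0102^(1/365).
r/365 = 0.000028, so r = 0.010148 = 1.015%.

1.015%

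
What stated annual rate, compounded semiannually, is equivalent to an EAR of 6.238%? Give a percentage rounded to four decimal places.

6.1436%

(1 + r/2)^2 − 1 = 0.06238, so 1 + r/2 = 1.06238^(1/2).
r/2 = 0.030718, so r = 0.061436 = 6.1436%.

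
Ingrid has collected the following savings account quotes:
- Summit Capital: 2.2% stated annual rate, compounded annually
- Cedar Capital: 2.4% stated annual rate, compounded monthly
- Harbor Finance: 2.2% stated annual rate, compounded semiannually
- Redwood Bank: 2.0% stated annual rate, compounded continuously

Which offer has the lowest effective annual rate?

Summit Capital: compounded annually, EAR = 2.200%
Cedar Capital: (1 + 0.024/12)^12 − 1 = 2.427%
Harbor Finance: (1 + 0.022/2)^2 − 1 = 2.212%
Redwood Bank: e^0.020 − 1 = 2.020%
The lowest effective annual rate is Redwood Bank at 2.020%.

Redwood Bank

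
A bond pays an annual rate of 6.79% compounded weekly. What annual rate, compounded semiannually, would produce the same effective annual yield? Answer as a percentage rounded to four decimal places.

6.9020%

EAR = (1 + 0.0679/52)^52 − 1 = 0.070211.
Solve (1 + r/2)^2 = 1.070211: r/2 = 1.070211^(1/2) − 1 = 0.034510, so r = 0.069020 = 6.9020%.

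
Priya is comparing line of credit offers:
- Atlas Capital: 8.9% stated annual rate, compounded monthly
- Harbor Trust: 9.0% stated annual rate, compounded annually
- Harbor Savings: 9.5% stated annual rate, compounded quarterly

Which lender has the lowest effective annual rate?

Harbor Trust

Atlas Capital: (1 + 0.089/12)^12 − 1 = 9.272%
Harbor Trust: compounded annually, EAR = 9.000%
Harbor Savings: (1 + 0.095/4)^4 − 1 = 9.844%
The lowest effective annual rate is Harbor Trust at 9.000%.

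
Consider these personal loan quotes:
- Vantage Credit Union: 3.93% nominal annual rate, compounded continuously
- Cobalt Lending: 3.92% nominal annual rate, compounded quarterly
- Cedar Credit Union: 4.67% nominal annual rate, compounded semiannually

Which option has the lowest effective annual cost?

Vantage Credit Union: e^0.0393 − 1 = 4.008%
Cobalt Lending: (1 + 0.0392/4)^4 − 1 = 3.978%
Cedar Credit Union: (1 + 0.0467/2)^2 − 1 = 4.725%
The lowest effective annual rate is Cobalt Lending at 3.978%.

Cobalt Lending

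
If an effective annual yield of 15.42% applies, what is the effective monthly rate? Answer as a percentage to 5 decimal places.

1.20223%

The per-month rate i satisfies (1 + i)^12 = 1 + 0.1542.
i = 1.1542^(1/12) − 1 = 0.0120223 = 1.20223%.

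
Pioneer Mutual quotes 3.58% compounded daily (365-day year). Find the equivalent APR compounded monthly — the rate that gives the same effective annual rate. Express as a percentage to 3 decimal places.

EAR = (1 + 0.0358/365)^365 − 1 = 0.036447.
Solve (1 + r/12)^12 = 1.036447: r/12 = 1.036447^(1/12) − 1 = 0.002988, so r = 0.035852 = 3.585%.

3.585%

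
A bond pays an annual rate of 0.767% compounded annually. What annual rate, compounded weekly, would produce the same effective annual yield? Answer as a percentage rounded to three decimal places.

0.764%

Compounded annually, EAR = nominal = 0.007670.
Solve (1 + r/52)^52 = 1.007670: r/52 = 1.007670^(1/52) − 1 = 0.000147, so r = 0.007641 = 0.764%.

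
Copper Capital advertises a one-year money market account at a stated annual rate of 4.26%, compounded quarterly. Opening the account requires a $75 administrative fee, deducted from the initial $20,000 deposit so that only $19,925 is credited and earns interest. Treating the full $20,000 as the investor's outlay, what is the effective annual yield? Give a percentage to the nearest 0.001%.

Value after one year: 19,925 × (1 + 0.0426/4)^4 = 19,925 × 1.043285 = $20,787.46.
Effective yield on the $20,000 outlay: 20,787.46 / 20,000 − 1 = 0.039373 = 3.937%.

3.937%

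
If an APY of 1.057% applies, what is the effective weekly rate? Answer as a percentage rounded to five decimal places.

0.02022%

The per-week rate i satisfies (1 + i)^52 = 1 + 0.01057.
i = 1.01057^(1/52) − 1 = 0.0002022 = 0.02022%.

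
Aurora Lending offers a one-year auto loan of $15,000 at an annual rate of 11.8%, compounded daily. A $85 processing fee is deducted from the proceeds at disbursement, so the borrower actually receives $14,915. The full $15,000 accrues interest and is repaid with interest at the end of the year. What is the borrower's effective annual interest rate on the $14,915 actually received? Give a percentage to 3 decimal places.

13.164%

Amount owed after one year: 15,000 × (1 + 0.118/365)^365 = 15,000 × 1.125223 = $16,878.34.
Effective rate on net proceeds: 16,878.34 / 14,915 − 1 = 0.131635 = 13.164%.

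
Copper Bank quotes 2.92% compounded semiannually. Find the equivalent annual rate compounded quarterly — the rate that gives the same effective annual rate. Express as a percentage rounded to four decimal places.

2.9094%

EAR = (1 + 0.0292/2)^2 − 1 = 0.029413.
Solve (1 + r/4)^4 = 1.029413: r/4 = 1.029413^(1/4) − 1 = 0.007274, so r = 0.029094 = 2.9094%.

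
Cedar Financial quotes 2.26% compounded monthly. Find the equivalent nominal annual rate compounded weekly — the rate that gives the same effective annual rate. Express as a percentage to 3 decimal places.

EAR = (1 + 0.0226/12)^12 − 1 = 0.022836.
Solve (1 + r/52)^52 = 1.022836: r/52 = 1.022836^(1/52) − 1 = 0.000434, so r = 0.022584 = 2.258%.

2.258%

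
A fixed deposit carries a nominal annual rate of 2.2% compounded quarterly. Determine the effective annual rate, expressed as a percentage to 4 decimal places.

2.2182%

EAR = (1 + 0.022/4)^4 − 1.
= (1 + 0.005500)^4 − 1 = 1.022182 − 1 = 2.2182%.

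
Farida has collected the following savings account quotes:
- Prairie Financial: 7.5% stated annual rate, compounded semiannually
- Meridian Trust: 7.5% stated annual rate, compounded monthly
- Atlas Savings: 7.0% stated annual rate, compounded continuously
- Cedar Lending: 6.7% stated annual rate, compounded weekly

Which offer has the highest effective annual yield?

Meridian Trust

Prairie Financial: (1 + 0.075/2)^2 − 1 = 7.641%
Meridian Trust: (1 + 0.075/12)^12 − 1 = 7.763%
Atlas Savings: e^0.070 − 1 = 7.251%
Cedar Lending: (1 + 0.067/52)^52 − 1 = 6.925%
The highest effective annual rate is Meridian Trust at 7.763%.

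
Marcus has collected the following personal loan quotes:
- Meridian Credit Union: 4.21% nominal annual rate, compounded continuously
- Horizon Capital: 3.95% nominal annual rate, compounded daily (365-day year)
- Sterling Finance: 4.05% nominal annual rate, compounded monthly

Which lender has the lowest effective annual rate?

Meridian Credit Union: e^0.0421 − 1 = 4.300%
Horizon Capital: (1 + 0.0395/365)^365 − 1 = 4.029%
Sterling Finance: (1 + 0.0405/12)^12 − 1 = 4.126%
The lowest effective annual rate is Horizon Capital at 4.029%.

Horizon Capital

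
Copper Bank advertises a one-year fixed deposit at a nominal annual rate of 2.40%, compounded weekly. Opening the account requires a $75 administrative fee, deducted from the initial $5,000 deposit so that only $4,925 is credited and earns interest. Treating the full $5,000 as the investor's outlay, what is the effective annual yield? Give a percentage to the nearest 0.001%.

0.892%

Value after one year: 4,925 × (1 + 0.0240/52)^52 = 4,925 × 1.024285 = $5,044.60.
Effective yield on the $5,000 outlay: 5,044.60 / 5,000 − 1 = 0.008920 = 0.892%.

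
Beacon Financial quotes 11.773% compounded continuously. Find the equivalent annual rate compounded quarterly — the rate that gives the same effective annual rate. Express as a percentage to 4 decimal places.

EAR under continuous compounding: e^0.11773 − 1 = 0.124940.
Solve (1 + r/4)^4 = 1.124940: r/4 = 1.124940^(1/4) − 1 = 0.029870, so r = 0.119480 = 11.9480%.

11.9480%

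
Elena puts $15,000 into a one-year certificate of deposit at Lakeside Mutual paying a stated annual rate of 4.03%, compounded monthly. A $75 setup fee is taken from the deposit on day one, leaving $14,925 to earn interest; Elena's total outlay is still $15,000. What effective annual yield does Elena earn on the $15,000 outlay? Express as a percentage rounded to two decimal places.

Value after one year: 14,925 × (1 + 0.0403/12)^12 = 14,925 × 1.041053 = $15,537.71.
Effective yield on the $15,000 outlay: 15,537.71 / 15,000 − 1 = 0.035848 = 3.58%.

3.58%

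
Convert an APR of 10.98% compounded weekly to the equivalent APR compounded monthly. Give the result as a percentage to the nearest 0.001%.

11.019%

EAR = (1 + 0.1098/52)^52 − 1 = 0.115926.
Solve (1 + r/12)^12 = 1.115926: r/12 = 1.115926^(1/12) − 1 = 0.009182, so r = 0.110187 = 11.019%.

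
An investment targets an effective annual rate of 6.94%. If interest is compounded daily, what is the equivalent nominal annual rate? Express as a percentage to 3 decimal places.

6.710%

(1 + r/365)^365 − 1 = 0.0694, so 1 + r/365 = 1.0694^(1/365).
r/365 = 0.000184, so r = 0.067104 = 6.710%.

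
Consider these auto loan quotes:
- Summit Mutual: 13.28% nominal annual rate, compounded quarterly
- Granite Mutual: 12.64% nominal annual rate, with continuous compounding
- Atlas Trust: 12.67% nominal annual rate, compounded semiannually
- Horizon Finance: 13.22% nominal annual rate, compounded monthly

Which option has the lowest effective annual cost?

Summit Mutual: (1 + 0.1328/4)^4 − 1 = 13.956%
Granite Mutual: e^0.1264 − 1 = 13.474%
Atlas Trust: (1 + 0.1267/2)^2 − 1 = 13.071%
Horizon Finance: (1 + 0.1322/12)^12 − 1 = 14.051%
The lowest effective annual rate is Atlas Trust at 13.071%.

Atlas Trust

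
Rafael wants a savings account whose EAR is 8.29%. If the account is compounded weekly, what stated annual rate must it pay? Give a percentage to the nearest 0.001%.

7.970%

(1 + r/52)^52 − 1 = 0.0829, so 1 + r/52 = 1.0829^(1/52).
r/52 = 0.001533, so r = 0.079704 = 7.970%.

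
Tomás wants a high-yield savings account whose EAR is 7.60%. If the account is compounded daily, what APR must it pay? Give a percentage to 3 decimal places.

7.326%

(1 + r/365)^365 − 1 = 0.0760, so 1 + r/365 = 1.0760^(1/365).
r/365 = 0.000201, so r = 0.073258 = 7.326%.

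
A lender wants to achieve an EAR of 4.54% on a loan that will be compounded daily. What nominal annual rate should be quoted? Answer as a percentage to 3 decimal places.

4.440%

(1 + r/365)^365 − 1 = 0.0454, so 1 + r/365 = 1.0454^(1/365).
r/365 = 0.000122, so r = 0.044402 = 4.440%.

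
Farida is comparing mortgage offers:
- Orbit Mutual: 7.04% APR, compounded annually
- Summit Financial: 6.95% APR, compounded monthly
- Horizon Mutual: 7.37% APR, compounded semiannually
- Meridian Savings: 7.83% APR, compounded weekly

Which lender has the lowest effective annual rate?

Orbit Mutual

Orbit Mutual: compounded annually, EAR = 7.040%
Summit Financial: (1 + 0.0695/12)^12 − 1 = 7.176%
Horizon Mutual: (1 + 0.0737/2)^2 − 1 = 7.506%
Meridian Savings: (1 + 0.0783/52)^52 − 1 = 8.138%
The lowest effective annual rate is Orbit Mutual at 7.040%.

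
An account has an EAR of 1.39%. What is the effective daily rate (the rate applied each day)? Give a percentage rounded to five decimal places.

The per-day rate i satisfies (1 + i)^365 = 1 + 0.0139.
i = 1.0139^(1/365) − 1 = 0.0000378 = 0.00378%.

0.00378%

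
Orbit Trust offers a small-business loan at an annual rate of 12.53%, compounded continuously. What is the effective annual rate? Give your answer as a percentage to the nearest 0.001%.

With continuous compounding, EAR = e^0.1253 − 1.
e^0.1253 = 1.133488, so EAR = 0.133488 = 13.349%.

13.349%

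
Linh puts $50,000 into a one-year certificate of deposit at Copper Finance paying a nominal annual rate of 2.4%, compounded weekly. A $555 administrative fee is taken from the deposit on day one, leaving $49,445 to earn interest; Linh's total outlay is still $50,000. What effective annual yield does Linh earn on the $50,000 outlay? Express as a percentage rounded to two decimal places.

1.29%

Value after one year: 49,445 × (1 + 0.024/52)^52 = 49,445 × 1.024285 = $50,645.75.
Effective yield on the $50,000 outlay: 50,645.75 / 50,000 − 1 = 0.012915 = 1.29%.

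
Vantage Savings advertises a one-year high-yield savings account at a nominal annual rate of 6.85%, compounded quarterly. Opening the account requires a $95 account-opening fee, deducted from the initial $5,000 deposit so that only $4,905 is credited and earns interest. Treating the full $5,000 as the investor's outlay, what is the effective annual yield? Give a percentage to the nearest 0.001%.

Value after one year: 4,905 × (1 + 0.0685/4)^4 = 4,905 × 1.070280 = $5,249.72.
Effective yield on the $5,000 outlay: 5,249.72 / 5,000 − 1 = 0.049944 = 4.994%.

4.994%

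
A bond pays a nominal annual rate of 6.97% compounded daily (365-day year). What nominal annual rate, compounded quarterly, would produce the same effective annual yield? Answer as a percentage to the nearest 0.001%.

EAR = (1 + 0.0697/365)^365 − 1 = 0.072179.
Solve (1 + r/4)^4 = 1.072179: r/4 = 1.072179^(1/4) − 1 = 0.017576, so r = 0.070304 = 7.030%.

7.030%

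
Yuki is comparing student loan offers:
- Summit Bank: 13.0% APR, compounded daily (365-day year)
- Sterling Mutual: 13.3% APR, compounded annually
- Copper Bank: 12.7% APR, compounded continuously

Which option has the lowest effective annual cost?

Sterling Mutual

Summit Bank: (1 + 0.130/365)^365 − 1 = 13.880%
Sterling Mutual: compounded annually, EAR = 13.300%
Copper Bank: e^0.127 − 1 = 13.542%
The lowest effective annual rate is Sterling Mutual at 13.300%.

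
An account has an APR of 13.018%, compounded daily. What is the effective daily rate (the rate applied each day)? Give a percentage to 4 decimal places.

With a nominal annual rate compounded daily, the periodic rate is the nominal rate divided by 365.
i = 0.13018 / 365 = 0.0003567 = 0.0357%.

0.0357%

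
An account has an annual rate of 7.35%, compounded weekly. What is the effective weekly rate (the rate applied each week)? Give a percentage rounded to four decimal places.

0.1413%

With a nominal annual rate compounded weekly, the periodic rate is the nominal rate divided by 52.
i = 0.0735 / 52 = 0.0014135 = 0.1413%.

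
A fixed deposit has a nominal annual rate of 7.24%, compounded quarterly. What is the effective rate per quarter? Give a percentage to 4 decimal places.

1.8100%

With a nominal annual rate compounded quarterly, the periodic rate is the nominal rate divided by 4.
i = 0.0724 / 4 = 0.0181000 = 1.8100%.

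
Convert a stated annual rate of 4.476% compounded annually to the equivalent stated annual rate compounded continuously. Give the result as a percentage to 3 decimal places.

Compounded annually, EAR = nominal = 0.044760.
Equivalent continuous rate: r = ln(1 + 0.044760) = 0.043787 = 4.379%.

4.379%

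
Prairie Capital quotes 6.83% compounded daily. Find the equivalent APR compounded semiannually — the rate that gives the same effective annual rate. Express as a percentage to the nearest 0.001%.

6.947%

EAR = (1 + 0.0683/365)^365 − 1 = 0.070680.
Solve (1 + r/2)^2 = 1.070680: r/2 = 1.070680^(1/2) − 1 = 0.034737, so r = 0.069473 = 6.947%.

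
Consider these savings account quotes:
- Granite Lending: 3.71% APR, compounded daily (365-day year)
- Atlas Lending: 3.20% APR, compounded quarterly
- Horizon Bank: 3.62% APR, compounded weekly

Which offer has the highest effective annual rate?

Granite Lending: (1 + 0.0371/365)^365 − 1 = 3.779%
Atlas Lending: (1 + 0.0320/4)^4 − 1 = 3.239%
Horizon Bank: (1 + 0.0362/52)^52 − 1 = 3.685%
The highest effective annual rate is Granite Lending at 3.779%.

Granite Lending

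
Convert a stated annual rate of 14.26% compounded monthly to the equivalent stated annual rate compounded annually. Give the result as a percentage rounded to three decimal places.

EAR = (1 + 0.1426/12)^12 − 1 = 0.152299.
Compounded annually, the equivalent nominal rate is the EAR itself: 15.230%.

15.230%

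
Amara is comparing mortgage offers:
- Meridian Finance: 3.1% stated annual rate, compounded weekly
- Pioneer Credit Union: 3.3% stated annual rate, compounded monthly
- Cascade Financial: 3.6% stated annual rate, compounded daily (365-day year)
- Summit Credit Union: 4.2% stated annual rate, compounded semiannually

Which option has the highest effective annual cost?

Meridian Finance: (1 + 0.031/52)^52 − 1 = 3.148%
Pioneer Credit Union: (1 + 0.033/12)^12 − 1 = 3.350%
Cascade Financial: (1 + 0.036/365)^365 − 1 = 3.665%
Summit Credit Union: (1 + 0.042/2)^2 − 1 = 4.244%
The highest effective annual rate is Summit Credit Union at 4.244%.

Summit Credit Union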